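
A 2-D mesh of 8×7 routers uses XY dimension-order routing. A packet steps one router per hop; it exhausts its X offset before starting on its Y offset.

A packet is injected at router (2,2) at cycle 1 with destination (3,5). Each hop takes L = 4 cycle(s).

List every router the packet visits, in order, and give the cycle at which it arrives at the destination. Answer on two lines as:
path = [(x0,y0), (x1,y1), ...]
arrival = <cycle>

t=1: at (2,2)
t=5: at (3,2) after E
t=9: at (3,3) after N
t=13: at (3,4) after N
t=17: at (3,5) after N

path = [(2,2), (3,2), (3,3), (3,4), (3,5)]
arrival = 17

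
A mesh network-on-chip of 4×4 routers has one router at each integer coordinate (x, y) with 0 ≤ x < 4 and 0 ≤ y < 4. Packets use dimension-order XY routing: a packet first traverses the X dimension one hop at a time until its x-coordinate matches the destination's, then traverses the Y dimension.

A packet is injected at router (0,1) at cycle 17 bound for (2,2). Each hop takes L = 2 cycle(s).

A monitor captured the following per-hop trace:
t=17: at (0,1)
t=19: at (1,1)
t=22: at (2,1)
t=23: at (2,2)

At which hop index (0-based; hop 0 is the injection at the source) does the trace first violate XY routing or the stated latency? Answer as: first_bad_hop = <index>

hop 1: step (+1,+0), +2 cyc — ok
hop 2: step (+1,+0), +3 cyc — BAD: Δcyc=3≠L

first_bad_hop = 2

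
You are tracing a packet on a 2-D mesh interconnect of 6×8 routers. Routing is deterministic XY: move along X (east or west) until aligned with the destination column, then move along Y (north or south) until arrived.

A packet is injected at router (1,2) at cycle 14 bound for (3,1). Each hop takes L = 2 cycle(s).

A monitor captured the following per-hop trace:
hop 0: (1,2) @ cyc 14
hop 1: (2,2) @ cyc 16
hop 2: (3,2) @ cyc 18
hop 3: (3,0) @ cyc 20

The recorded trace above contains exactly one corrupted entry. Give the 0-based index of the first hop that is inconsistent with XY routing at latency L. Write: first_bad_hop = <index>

[1] (+1,+0) / 2c ⇒ ok
[2] (+1,+0) / 2c ⇒ ok
[3] (+0,-2) / 2c ⇒ BAD: non-unit step

first_bad_hop = 3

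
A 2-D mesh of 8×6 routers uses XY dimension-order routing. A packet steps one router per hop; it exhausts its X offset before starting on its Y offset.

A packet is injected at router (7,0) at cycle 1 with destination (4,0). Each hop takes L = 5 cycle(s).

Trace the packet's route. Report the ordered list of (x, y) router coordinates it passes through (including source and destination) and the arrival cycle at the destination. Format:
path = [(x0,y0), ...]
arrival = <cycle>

t=1: at (7,0)
t=6: at (6,0) after W
t=11: at (5,0) after W
t=16: at (4,0) after W

path = [(7,0), (6,0), (5,0), (4,0)]
arrival = 16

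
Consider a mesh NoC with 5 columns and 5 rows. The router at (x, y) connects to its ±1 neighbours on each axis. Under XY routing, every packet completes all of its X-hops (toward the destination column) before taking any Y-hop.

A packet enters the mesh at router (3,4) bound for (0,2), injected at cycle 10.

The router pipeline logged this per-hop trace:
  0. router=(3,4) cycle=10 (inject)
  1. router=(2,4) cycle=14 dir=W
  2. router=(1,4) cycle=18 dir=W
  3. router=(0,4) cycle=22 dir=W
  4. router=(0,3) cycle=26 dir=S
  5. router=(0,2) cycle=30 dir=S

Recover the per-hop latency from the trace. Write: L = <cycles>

L = 4

Δcyc across hop 0→1: 14 − 10 = 4.
Each hop adds L, hence L = 4.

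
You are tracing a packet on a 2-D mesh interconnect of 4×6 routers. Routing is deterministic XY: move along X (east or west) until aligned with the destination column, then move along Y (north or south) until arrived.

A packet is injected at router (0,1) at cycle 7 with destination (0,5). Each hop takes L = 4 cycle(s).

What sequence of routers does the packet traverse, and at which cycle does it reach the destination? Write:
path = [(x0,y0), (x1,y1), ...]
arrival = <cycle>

  0. router=(0,1) cycle=7 (inject)
  1. router=(0,2) cycle=11 dir=N
  2. router=(0,3) cycle=15 dir=N
  3. router=(0,4) cycle=19 dir=N
  4. router=(0,5) cycle=23 dir=N

path = [(0,1), (0,2), (0,3), (0,4), (0,5)]
arrival = 23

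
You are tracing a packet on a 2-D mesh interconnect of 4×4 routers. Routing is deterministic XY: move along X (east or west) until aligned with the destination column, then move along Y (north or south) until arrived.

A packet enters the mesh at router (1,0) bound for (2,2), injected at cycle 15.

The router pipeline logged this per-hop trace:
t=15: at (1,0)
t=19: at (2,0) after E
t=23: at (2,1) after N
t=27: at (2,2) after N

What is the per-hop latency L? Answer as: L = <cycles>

cyc[1] − cyc[0] = 19 − 15 = 4.
Each hop adds L, hence L = 4.

L = 4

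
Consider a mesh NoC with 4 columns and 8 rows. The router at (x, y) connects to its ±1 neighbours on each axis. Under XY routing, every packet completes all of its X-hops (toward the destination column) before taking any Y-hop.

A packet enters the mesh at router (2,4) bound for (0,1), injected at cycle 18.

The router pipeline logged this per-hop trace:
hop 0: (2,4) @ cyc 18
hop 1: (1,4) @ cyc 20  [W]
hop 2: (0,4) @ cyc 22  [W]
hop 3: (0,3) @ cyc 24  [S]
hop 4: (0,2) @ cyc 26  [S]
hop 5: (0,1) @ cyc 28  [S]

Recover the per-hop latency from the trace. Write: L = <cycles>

L = 2

Δcyc across hop 0→1: 20 − 18 = 2.
That increment is L by definition: L = 2.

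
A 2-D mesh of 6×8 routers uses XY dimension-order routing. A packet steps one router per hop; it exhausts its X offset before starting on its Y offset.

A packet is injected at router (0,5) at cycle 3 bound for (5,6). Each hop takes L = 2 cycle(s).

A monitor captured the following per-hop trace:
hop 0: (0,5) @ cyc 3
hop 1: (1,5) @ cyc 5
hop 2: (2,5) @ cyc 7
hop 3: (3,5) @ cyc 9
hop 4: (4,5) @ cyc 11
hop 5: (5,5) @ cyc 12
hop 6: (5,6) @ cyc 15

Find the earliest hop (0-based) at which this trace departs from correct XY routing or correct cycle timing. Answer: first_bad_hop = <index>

first_bad_hop = 5

hop 1: step (+1,+0), +2 cyc — ok
hop 2: step (+1,+0), +2 cyc — ok
hop 3: step (+1,+0), +2 cyc — ok
hop 4: step (+1,+0), +2 cyc — ok
hop 5: step (+1,+0), +1 cyc — BAD: Δcyc=1≠L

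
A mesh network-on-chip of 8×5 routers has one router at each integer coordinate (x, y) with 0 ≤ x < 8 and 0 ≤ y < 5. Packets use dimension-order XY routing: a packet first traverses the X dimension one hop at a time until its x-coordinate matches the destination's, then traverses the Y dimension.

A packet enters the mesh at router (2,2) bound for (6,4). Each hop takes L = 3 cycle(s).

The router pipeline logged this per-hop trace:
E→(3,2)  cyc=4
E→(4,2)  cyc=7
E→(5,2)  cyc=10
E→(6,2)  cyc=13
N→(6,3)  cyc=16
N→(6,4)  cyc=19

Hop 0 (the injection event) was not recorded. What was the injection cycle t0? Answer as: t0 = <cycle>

t0 = 1

Hop 1 reached at cycle 4; hop k is at t0 + k·L.
t0 = cyc[1] − L = 4 − 3 = 1.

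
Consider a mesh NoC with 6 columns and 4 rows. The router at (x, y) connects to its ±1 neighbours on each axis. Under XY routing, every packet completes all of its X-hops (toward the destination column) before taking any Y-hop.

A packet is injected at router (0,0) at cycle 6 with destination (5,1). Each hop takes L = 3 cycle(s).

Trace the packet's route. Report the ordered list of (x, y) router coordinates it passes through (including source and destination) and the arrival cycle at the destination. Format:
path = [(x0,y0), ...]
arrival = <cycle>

hop 0: (0,0) @ cyc 6
hop 1: (1,0) @ cyc 9  [E]
hop 2: (2,0) @ cyc 12  [E]
hop 3: (3,0) @ cyc 15  [E]
hop 4: (4,0) @ cyc 18  [E]
hop 5: (5,0) @ cyc 21  [E]
hop 6: (5,1) @ cyc 24  [N]

path = [(0,0), (1,0), (2,0), (3,0), (4,0), (5,0), (5,1)]
arrival = 24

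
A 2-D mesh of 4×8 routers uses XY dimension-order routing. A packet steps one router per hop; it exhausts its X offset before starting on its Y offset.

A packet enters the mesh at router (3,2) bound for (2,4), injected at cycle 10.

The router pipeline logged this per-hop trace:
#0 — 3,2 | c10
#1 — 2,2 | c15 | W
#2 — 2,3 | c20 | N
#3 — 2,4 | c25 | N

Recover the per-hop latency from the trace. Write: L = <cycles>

L = 5

Δcyc across hop 0→1: 15 − 10 = 5.
One hop costs L cycles, so L = 5.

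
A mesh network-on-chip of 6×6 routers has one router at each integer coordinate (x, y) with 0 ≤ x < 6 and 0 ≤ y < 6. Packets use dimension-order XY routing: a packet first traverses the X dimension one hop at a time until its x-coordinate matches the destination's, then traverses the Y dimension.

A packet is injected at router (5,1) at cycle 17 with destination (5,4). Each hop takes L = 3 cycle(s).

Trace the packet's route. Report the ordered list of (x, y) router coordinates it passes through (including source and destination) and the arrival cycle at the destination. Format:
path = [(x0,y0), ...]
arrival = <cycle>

  0. router=(5,1) cycle=17 (inject)
  1. router=(5,2) cycle=20 dir=N
  2. router=(5,3) cycle=23 dir=N
  3. router=(5,4) cycle=26 dir=N

path = [(5,1), (5,2), (5,3), (5,4)]
arrival = 26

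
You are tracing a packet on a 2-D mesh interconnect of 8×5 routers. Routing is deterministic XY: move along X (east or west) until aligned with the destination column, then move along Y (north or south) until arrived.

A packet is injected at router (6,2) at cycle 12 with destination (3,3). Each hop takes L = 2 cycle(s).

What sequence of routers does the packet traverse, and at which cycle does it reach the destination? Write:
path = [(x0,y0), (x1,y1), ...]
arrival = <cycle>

hop 0: (6,2) @ cyc 12
hop 1: (5,2) @ cyc 14  [W]
hop 2: (4,2) @ cyc 16  [W]
hop 3: (3,2) @ cyc 18  [W]
hop 4: (3,3) @ cyc 20  [N]

path = [(6,2), (5,2), (4,2), (3,2), (3,3)]
arrival = 20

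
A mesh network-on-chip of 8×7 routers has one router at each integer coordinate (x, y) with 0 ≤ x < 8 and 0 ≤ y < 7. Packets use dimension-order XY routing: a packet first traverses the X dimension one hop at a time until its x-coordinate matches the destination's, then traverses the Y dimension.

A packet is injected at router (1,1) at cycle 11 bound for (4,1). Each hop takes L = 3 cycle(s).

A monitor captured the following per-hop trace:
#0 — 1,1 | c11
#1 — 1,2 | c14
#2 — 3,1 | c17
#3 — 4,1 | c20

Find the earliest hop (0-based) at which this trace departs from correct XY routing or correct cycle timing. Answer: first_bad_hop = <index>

first_bad_hop = 1

hop 1: step (+0,+1), +3 cyc — BAD: Y-move but x=1≠4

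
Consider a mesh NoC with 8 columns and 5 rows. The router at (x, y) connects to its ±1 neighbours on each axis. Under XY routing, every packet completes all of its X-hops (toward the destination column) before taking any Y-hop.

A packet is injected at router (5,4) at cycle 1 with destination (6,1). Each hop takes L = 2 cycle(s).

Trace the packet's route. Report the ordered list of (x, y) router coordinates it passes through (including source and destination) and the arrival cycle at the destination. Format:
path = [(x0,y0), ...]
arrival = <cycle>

path = [(5,4), (6,4), (6,3), (6,2), (6,1)]
arrival = 9

hop 0: (5,4) @ cyc 1
hop 1: (6,4) @ cyc 3  [E]
hop 2: (6,3) @ cyc 5  [S]
hop 3: (6,2) @ cyc 7  [S]
hop 4: (6,1) @ cyc 9  [S]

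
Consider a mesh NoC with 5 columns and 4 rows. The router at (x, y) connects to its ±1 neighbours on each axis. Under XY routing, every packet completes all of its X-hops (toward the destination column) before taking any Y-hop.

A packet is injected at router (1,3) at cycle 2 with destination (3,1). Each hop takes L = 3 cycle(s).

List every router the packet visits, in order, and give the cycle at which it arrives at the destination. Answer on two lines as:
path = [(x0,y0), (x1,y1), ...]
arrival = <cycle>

path = [(1,3), (2,3), (3,3), (3,2), (3,1)]
arrival = 14

#0 — 1,3 | c2
#1 — 2,3 | c5 | E
#2 — 3,3 | c8 | E
#3 — 3,2 | c11 | S
#4 — 3,1 | c14 | S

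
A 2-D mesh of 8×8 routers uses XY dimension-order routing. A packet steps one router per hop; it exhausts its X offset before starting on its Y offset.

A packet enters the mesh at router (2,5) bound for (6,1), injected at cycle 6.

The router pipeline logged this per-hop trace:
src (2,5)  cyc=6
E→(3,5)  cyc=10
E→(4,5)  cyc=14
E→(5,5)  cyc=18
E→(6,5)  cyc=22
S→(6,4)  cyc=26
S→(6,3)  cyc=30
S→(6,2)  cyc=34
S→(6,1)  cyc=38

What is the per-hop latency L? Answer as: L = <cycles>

L = 4

Δcyc across hop 0→1: 10 − 6 = 4.
Per-hop latency L = Δcyc = 4.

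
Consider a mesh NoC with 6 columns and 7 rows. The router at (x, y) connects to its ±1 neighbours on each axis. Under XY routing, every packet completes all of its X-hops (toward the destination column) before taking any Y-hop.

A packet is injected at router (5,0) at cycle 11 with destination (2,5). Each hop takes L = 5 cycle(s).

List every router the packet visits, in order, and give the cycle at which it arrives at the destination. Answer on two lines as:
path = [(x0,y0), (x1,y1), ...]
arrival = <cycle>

src (5,0)  cyc=11
W→(4,0)  cyc=16
W→(3,0)  cyc=21
W→(2,0)  cyc=26
N→(2,1)  cyc=31
N→(2,2)  cyc=36
N→(2,3)  cyc=41
N→(2,4)  cyc=46
N→(2,5)  cyc=51

path = [(5,0), (4,0), (3,0), (2,0), (2,1), (2,2), (2,3), (2,4), (2,5)]
arrival = 51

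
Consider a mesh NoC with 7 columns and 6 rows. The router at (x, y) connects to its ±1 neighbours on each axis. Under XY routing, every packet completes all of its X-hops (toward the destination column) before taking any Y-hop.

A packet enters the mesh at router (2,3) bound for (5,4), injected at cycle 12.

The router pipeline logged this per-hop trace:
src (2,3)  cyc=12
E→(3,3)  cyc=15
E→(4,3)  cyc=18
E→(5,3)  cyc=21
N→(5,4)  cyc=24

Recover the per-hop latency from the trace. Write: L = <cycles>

Δcyc across hop 0→1: 15 − 12 = 3.
Per-hop latency L = Δcyc = 3.

L = 3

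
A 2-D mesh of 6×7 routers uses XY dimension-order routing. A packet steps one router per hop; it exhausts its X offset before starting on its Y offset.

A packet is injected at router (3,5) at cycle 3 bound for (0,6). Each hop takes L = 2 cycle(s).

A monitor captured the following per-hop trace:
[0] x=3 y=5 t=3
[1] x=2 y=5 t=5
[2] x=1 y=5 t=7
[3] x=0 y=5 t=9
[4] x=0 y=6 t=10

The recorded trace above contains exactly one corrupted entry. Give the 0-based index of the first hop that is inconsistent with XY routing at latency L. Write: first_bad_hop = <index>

first_bad_hop = 4

hop 1: step (-1,+0), +2 cyc — ok
hop 2: step (-1,+0), +2 cyc — ok
hop 3: step (-1,+0), +2 cyc — ok
hop 4: step (+0,+1), +1 cyc — BAD: Δcyc=1≠L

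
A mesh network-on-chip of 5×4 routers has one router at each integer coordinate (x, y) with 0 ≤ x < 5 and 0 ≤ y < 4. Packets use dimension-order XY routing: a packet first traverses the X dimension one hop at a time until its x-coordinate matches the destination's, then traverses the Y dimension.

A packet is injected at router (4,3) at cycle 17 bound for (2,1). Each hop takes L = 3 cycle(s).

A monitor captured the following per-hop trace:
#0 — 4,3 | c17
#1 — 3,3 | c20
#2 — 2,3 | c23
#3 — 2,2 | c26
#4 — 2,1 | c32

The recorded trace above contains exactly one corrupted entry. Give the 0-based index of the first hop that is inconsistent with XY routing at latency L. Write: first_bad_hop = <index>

check 1→ d=(-1,0) cyc+3: ok
check 2→ d=(-1,0) cyc+3: ok
check 3→ d=(0,-1) cyc+3: ok
check 4→ d=(0,-1) cyc+6: BAD: Δcyc=6≠L

first_bad_hop = 4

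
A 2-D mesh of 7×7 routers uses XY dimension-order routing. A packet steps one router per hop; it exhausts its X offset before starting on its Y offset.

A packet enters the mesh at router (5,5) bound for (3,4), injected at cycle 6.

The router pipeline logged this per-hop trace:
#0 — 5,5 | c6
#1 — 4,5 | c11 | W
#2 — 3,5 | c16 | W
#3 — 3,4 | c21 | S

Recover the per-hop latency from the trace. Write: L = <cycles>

L = 5

Between hops 0 and 1 the cycle counter advances 11 − 6 = 5.
Per-hop latency L = Δcyc = 5.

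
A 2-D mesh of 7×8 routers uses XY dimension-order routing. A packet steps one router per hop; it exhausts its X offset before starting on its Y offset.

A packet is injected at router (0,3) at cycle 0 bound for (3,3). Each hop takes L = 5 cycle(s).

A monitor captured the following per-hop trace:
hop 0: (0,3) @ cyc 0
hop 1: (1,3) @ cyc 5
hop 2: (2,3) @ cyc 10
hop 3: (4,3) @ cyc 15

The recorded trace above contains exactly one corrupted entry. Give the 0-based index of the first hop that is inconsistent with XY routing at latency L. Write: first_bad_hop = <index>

first_bad_hop = 3

  1: Δx=+1 Δy=+0 Δt=5 [ok]
  2: Δx=+1 Δy=+0 Δt=5 [ok]
  3: Δx=+2 Δy=+0 Δt=5 [BAD: non-unit step]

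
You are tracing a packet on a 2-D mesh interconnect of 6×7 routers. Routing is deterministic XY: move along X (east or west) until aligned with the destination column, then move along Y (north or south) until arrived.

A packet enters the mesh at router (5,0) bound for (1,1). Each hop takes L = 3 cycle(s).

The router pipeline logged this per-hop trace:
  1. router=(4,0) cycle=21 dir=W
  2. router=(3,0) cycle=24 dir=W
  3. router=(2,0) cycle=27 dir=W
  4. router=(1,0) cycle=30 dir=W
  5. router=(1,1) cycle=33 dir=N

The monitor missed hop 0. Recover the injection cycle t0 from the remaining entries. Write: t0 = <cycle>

t0 = 18

cyc[1] = 21 and cyc[k] = t0 + k·L for every k.
So t0 = 21 − 1·3 = 18.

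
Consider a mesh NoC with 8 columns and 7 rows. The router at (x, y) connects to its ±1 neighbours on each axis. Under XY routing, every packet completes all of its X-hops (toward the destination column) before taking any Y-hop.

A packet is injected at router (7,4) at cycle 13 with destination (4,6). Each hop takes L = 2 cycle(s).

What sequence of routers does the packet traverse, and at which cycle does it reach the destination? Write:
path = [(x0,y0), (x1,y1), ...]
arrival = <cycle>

path = [(7,4), (6,4), (5,4), (4,4), (4,5), (4,6)]
arrival = 23

  0. router=(7,4) cycle=13 (inject)
  1. router=(6,4) cycle=15 dir=W
  2. router=(5,4) cycle=17 dir=W
  3. router=(4,4) cycle=19 dir=W
  4. router=(4,5) cycle=21 dir=N
  5. router=(4,6) cycle=23 dir=N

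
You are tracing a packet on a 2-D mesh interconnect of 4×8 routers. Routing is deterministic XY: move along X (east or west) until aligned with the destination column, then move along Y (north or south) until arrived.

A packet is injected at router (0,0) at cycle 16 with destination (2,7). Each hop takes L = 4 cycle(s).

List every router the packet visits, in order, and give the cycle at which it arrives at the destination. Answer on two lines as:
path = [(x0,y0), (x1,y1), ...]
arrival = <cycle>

path = [(0,0), (1,0), (2,0), (2,1), (2,2), (2,3), (2,4), (2,5), (2,6), (2,7)]
arrival = 52

[0] x=0 y=0 t=16
[1] x=1 y=0 t=20 →E
[2] x=2 y=0 t=24 →E
[3] x=2 y=1 t=28 →N
[4] x=2 y=2 t=32 →N
[5] x=2 y=3 t=36 →N
[6] x=2 y=4 t=40 →N
[7] x=2 y=5 t=44 →N
[8] x=2 y=6 t=48 →N
[9] x=2 y=7 t=52 →N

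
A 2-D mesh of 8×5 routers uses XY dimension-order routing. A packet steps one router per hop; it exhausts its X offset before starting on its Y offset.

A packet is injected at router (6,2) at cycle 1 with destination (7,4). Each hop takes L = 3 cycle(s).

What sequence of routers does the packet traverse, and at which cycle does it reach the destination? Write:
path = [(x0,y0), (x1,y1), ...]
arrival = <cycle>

#0 — 6,2 | c1
#1 — 7,2 | c4 | E
#2 — 7,3 | c7 | N
#3 — 7,4 | c10 | N

path = [(6,2), (7,2), (7,3), (7,4)]
arrival = 10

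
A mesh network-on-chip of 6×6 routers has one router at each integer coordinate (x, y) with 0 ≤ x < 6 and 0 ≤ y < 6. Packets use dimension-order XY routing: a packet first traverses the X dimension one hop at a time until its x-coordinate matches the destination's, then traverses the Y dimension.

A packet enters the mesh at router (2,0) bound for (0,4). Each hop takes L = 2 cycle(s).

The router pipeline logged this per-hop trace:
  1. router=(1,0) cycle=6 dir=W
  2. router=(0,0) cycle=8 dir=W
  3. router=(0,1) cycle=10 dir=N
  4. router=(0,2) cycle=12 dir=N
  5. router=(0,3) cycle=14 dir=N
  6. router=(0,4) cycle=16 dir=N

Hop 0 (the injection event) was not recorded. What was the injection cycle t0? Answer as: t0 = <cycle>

t0 = 4

At hop 1 the cycle is 6; in general cyc_k = t0 + kL.
Therefore t0 = 6 − L = 4.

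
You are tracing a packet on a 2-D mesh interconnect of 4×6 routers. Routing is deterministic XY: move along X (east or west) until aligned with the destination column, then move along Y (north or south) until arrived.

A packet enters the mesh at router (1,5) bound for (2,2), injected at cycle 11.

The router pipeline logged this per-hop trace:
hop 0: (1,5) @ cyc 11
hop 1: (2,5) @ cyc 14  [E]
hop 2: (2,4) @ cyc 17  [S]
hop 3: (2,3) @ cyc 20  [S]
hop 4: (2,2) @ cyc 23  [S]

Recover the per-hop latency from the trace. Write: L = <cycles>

L = 3

Δcyc across hop 0→1: 14 − 11 = 3.
One hop costs L cycles, so L = 3.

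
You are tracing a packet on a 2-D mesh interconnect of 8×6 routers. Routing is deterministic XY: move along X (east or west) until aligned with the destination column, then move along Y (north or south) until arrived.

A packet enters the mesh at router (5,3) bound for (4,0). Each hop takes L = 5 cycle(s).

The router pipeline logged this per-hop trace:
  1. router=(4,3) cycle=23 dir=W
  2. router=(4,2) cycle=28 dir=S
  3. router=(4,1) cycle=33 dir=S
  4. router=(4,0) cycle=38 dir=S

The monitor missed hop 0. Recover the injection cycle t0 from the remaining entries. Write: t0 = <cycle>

t0 = 18

The first recorded entry is hop 1 at cycle 23.
t0 = cyc[1] − L = 23 − 5 = 18.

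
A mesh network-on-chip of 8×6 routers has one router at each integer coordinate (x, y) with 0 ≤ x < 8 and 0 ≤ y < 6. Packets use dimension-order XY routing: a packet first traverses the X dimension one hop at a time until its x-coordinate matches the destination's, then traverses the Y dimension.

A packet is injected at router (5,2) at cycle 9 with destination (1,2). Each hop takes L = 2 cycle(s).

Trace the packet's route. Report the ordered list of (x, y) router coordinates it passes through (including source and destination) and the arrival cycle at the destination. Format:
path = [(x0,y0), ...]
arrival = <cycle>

t=9: at (5,2)
t=11: at (4,2) after W
t=13: at (3,2) after W
t=15: at (2,2) after W
t=17: at (1,2) after W

path = [(5,2), (4,2), (3,2), (2,2), (1,2)]
arrival = 17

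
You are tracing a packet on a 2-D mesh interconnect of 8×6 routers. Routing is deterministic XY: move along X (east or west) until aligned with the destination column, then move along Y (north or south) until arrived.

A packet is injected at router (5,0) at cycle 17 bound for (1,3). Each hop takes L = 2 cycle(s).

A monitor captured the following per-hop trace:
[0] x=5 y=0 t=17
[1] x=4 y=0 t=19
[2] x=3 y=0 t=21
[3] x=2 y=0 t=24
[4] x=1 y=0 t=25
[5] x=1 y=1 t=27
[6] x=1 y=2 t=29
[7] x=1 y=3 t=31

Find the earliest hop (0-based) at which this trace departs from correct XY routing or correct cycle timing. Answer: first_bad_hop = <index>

first_bad_hop = 3

[1] (-1,+0) / 2c ⇒ ok
[2] (-1,+0) / 2c ⇒ ok
[3] (-1,+0) / 3c ⇒ BAD: Δcyc=3≠L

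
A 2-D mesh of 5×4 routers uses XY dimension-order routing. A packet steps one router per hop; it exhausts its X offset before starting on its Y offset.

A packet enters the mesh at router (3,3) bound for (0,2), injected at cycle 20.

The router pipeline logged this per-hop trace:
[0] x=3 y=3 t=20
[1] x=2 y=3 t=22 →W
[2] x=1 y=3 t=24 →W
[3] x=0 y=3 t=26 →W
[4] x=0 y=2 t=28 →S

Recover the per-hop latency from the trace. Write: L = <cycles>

L = 2

From hop 0 (20) to hop 1 (22): +2 cycles.
Each hop adds L, hence L = 2.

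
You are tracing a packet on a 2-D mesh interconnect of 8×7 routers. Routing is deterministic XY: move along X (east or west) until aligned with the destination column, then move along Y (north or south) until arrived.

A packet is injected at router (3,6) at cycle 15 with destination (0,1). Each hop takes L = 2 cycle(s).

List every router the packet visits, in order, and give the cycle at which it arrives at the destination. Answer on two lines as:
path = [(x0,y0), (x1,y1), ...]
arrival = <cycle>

t=15: at (3,6)
t=17: at (2,6) after W
t=19: at (1,6) after W
t=21: at (0,6) after W
t=23: at (0,5) after S
t=25: at (0,4) after S
t=27: at (0,3) after S
t=29: at (0,2) after S
t=31: at (0,1) after S

path = [(3,6), (2,6), (1,6), (0,6), (0,5), (0,4), (0,3), (0,2), (0,1)]
arrival = 31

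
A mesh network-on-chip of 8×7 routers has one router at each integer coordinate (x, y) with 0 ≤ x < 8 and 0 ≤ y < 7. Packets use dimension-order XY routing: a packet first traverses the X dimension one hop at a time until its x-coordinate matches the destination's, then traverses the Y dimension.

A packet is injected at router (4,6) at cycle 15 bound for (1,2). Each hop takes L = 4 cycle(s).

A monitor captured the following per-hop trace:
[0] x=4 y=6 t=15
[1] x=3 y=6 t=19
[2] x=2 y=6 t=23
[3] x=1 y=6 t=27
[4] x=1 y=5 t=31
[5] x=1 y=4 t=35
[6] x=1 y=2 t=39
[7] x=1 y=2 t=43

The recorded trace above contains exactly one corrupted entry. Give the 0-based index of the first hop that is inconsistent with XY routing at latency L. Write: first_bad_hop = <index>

first_bad_hop = 6

check 1→ d=(-1,0) cyc+4: ok
check 2→ d=(-1,0) cyc+4: ok
check 3→ d=(-1,0) cyc+4: ok
check 4→ d=(0,-1) cyc+4: ok
check 5→ d=(0,-1) cyc+4: ok
check 6→ d=(0,-2) cyc+4: BAD: non-unit step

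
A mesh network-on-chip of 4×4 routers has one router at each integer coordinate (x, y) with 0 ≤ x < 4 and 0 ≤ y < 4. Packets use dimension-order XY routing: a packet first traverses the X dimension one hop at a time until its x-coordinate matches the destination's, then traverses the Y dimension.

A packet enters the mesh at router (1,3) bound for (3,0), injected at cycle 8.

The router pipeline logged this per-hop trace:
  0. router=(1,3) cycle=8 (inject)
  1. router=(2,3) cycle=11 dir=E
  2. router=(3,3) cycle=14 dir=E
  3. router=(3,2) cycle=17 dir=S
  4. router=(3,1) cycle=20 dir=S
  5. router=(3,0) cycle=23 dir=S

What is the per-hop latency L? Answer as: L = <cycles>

L = 3

From hop 0 (8) to hop 1 (11): +3 cycles.
One hop costs L cycles, so L = 3.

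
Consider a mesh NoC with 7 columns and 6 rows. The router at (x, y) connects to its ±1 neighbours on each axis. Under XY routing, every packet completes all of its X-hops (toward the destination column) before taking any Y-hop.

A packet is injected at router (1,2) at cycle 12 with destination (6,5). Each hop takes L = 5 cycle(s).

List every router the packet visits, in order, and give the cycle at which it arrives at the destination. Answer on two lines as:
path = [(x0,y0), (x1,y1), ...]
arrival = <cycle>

path = [(1,2), (2,2), (3,2), (4,2), (5,2), (6,2), (6,3), (6,4), (6,5)]
arrival = 52

hop 0: (1,2) @ cyc 12
hop 1: (2,2) @ cyc 17  [E]
hop 2: (3,2) @ cyc 22  [E]
hop 3: (4,2) @ cyc 27  [E]
hop 4: (5,2) @ cyc 32  [E]
hop 5: (6,2) @ cyc 37  [E]
hop 6: (6,3) @ cyc 42  [N]
hop 7: (6,4) @ cyc 47  [N]
hop 8: (6,5) @ cyc 52  [N]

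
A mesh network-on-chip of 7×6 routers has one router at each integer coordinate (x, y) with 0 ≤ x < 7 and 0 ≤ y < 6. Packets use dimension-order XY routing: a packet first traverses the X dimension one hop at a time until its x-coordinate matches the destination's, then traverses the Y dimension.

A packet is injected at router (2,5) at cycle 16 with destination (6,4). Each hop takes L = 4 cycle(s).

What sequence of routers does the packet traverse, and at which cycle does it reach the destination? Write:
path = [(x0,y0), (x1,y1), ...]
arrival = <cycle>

path = [(2,5), (3,5), (4,5), (5,5), (6,5), (6,4)]
arrival = 36

hop 0: (2,5) @ cyc 16
hop 1: (3,5) @ cyc 20  [E]
hop 2: (4,5) @ cyc 24  [E]
hop 3: (5,5) @ cyc 28  [E]
hop 4: (6,5) @ cyc 32  [E]
hop 5: (6,4) @ cyc 36  [S]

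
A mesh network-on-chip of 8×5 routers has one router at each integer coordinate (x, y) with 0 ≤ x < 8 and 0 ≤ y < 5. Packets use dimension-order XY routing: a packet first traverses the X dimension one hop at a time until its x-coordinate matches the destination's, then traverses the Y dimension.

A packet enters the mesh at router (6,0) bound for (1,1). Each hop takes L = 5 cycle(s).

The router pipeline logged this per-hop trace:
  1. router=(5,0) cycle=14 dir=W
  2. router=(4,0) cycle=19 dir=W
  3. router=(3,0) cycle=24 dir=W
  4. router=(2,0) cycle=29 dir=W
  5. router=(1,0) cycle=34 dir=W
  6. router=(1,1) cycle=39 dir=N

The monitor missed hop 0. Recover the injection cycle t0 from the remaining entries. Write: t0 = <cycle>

cyc[1] = 14 and cyc[k] = t0 + k·L for every k.
Subtract one hop: t0 = 14 − 5 = 9.

t0 = 9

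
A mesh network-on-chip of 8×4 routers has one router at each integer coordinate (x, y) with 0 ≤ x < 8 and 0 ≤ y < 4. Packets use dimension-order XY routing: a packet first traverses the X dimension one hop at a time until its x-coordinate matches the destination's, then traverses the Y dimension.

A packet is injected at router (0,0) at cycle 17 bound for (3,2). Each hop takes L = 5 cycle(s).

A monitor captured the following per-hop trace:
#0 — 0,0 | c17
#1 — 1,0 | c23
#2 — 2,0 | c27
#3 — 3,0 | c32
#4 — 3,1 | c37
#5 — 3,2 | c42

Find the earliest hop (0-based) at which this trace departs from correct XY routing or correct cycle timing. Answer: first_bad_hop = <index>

first_bad_hop = 1

[1] (+1,+0) / 6c ⇒ BAD: Δcyc=6≠L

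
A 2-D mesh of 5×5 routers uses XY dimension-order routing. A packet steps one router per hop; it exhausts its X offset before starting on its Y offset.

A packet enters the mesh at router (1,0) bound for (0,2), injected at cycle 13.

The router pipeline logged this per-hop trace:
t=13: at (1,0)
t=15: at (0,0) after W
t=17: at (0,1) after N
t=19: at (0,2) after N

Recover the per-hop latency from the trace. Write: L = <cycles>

cyc[1] − cyc[0] = 15 − 13 = 2.
That increment is L by definition: L = 2.

L = 2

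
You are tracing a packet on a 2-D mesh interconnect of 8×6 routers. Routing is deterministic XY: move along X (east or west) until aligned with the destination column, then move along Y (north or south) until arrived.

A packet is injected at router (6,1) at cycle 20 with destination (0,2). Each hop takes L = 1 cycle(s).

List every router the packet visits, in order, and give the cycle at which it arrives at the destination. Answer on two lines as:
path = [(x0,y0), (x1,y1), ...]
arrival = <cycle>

path = [(6,1), (5,1), (4,1), (3,1), (2,1), (1,1), (0,1), (0,2)]
arrival = 27

t=20: at (6,1)
t=21: at (5,1) after W
t=22: at (4,1) after W
t=23: at (3,1) after W
t=24: at (2,1) after W
t=25: at (1,1) after W
t=26: at (0,1) after W
t=27: at (0,2) after N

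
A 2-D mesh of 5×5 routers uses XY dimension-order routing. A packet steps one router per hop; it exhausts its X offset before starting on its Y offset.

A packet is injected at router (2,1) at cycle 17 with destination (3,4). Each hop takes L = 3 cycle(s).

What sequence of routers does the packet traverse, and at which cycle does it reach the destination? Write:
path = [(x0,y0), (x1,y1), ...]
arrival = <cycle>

#0 — 2,1 | c17
#1 — 3,1 | c20 | E
#2 — 3,2 | c23 | N
#3 — 3,3 | c26 | N
#4 — 3,4 | c29 | N

path = [(2,1), (3,1), (3,2), (3,3), (3,4)]
arrival = 29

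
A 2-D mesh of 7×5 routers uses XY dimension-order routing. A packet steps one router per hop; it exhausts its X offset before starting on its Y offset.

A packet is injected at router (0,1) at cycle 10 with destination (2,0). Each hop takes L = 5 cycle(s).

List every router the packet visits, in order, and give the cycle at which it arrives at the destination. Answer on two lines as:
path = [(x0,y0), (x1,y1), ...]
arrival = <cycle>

path = [(0,1), (1,1), (2,1), (2,0)]
arrival = 25

#0 — 0,1 | c10
#1 — 1,1 | c15 | E
#2 — 2,1 | c20 | E
#3 — 2,0 | c25 | S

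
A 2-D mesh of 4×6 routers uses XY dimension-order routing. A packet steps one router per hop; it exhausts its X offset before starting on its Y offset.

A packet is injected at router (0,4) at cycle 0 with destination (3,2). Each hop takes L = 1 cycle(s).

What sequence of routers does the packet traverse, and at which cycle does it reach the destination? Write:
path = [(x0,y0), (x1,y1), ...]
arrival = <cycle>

path = [(0,4), (1,4), (2,4), (3,4), (3,3), (3,2)]
arrival = 5

  0. router=(0,4) cycle=0 (inject)
  1. router=(1,4) cycle=1 dir=E
  2. router=(2,4) cycle=2 dir=E
  3. router=(3,4) cycle=3 dir=E
  4. router=(3,3) cycle=4 dir=S
  5. router=(3,2) cycle=5 dir=S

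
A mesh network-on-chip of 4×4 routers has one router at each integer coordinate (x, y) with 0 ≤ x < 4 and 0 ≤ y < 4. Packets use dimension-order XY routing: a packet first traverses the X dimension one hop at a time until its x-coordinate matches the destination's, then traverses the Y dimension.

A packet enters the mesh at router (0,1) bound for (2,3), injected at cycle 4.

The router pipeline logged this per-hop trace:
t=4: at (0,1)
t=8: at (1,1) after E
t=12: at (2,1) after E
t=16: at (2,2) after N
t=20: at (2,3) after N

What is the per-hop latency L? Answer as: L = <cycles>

L = 4

cyc[1] − cyc[0] = 8 − 4 = 4.
That increment is L by definition: L = 4.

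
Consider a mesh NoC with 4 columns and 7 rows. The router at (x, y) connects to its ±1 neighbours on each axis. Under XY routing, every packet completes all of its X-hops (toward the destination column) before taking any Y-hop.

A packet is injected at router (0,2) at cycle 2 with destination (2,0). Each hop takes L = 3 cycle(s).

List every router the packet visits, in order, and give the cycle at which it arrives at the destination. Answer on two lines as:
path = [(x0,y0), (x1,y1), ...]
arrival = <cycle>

path = [(0,2), (1,2), (2,2), (2,1), (2,0)]
arrival = 14

#0 — 0,2 | c2
#1 — 1,2 | c5 | E
#2 — 2,2 | c8 | E
#3 — 2,1 | c11 | S
#4 — 2,0 | c14 | S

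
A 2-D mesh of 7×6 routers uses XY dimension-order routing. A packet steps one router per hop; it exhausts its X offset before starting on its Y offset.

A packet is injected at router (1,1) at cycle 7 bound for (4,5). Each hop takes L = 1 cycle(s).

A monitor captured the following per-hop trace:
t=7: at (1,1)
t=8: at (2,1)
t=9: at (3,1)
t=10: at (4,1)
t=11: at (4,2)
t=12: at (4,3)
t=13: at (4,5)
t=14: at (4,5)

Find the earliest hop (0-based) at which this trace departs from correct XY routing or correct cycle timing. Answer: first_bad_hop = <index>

check 1→ d=(1,0) cyc+1: ok
check 2→ d=(1,0) cyc+1: ok
check 3→ d=(1,0) cyc+1: ok
check 4→ d=(0,1) cyc+1: ok
check 5→ d=(0,1) cyc+1: ok
check 6→ d=(0,2) cyc+1: BAD: non-unit step

first_bad_hop = 6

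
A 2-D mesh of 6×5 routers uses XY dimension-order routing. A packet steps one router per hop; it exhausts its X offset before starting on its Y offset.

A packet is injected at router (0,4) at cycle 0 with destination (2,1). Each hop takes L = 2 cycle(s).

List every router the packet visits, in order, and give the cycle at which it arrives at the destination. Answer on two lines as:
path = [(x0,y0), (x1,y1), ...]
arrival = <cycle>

#0 — 0,4 | c0
#1 — 1,4 | c2 | E
#2 — 2,4 | c4 | E
#3 — 2,3 | c6 | S
#4 — 2,2 | c8 | S
#5 — 2,1 | c10 | S

path = [(0,4), (1,4), (2,4), (2,3), (2,2), (2,1)]
arrival = 10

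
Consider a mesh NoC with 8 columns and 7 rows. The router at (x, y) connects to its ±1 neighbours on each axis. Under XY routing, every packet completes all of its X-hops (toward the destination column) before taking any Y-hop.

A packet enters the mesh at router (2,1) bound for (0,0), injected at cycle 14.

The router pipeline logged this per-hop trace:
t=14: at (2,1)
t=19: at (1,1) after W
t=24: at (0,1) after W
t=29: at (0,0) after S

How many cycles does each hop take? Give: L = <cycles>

cyc[1] − cyc[0] = 19 − 14 = 5.
Each hop adds L, hence L = 5.

L = 5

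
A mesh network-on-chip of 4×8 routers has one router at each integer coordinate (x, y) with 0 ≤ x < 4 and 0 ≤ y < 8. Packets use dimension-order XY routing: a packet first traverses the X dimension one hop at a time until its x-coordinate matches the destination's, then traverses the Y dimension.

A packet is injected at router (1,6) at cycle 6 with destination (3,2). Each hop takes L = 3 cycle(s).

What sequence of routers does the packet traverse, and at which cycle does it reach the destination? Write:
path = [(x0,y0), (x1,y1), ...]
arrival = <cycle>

path = [(1,6), (2,6), (3,6), (3,5), (3,4), (3,3), (3,2)]
arrival = 24

src (1,6)  cyc=6
E→(2,6)  cyc=9
E→(3,6)  cyc=12
S→(3,5)  cyc=15
S→(3,4)  cyc=18
S→(3,3)  cyc=21
S→(3,2)  cyc=24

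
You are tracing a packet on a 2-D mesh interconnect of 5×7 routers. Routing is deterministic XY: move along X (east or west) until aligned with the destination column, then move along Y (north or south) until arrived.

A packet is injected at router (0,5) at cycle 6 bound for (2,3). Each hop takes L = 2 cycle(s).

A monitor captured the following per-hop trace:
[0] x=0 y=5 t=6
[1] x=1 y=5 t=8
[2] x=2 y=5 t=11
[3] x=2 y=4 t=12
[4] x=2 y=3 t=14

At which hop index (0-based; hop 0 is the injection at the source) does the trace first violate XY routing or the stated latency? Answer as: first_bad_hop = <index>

[1] (+1,+0) / 2c ⇒ ok
[2] (+1,+0) / 3c ⇒ BAD: Δcyc=3≠L

first_bad_hop = 2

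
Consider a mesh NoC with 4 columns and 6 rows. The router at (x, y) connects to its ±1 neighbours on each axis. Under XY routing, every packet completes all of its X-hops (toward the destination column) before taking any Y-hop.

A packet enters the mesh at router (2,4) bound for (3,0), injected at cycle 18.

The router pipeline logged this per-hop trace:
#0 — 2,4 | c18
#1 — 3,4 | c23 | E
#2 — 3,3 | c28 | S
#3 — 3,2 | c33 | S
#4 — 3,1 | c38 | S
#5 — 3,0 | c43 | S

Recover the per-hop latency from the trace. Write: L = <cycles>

Between hops 0 and 1 the cycle counter advances 23 − 18 = 5.
That increment is L by definition: L = 5.

L = 5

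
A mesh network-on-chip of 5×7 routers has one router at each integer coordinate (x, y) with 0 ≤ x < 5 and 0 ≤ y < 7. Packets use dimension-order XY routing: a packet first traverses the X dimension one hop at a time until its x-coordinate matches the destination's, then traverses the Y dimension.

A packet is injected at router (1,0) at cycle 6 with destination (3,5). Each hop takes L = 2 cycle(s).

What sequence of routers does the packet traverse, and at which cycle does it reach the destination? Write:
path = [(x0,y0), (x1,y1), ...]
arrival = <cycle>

  0. router=(1,0) cycle=6 (inject)
  1. router=(2,0) cycle=8 dir=E
  2. router=(3,0) cycle=10 dir=E
  3. router=(3,1) cycle=12 dir=N
  4. router=(3,2) cycle=14 dir=N
  5. router=(3,3) cycle=16 dir=N
  6. router=(3,4) cycle=18 dir=N
  7. router=(3,5) cycle=20 dir=N

path = [(1,0), (2,0), (3,0), (3,1), (3,2), (3,3), (3,4), (3,5)]
arrival = 20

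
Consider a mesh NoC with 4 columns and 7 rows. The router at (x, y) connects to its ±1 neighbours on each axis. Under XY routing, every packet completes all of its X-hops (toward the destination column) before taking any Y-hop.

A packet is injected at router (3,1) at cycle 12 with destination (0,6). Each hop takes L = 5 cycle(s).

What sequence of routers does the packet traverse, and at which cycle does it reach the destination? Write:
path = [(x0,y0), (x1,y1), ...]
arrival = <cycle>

hop 0: (3,1) @ cyc 12
hop 1: (2,1) @ cyc 17  [W]
hop 2: (1,1) @ cyc 22  [W]
hop 3: (0,1) @ cyc 27  [W]
hop 4: (0,2) @ cyc 32  [N]
hop 5: (0,3) @ cyc 37  [N]
hop 6: (0,4) @ cyc 42  [N]
hop 7: (0,5) @ cyc 47  [N]
hop 8: (0,6) @ cyc 52  [N]

path = [(3,1), (2,1), (1,1), (0,1), (0,2), (0,3), (0,4), (0,5), (0,6)]
arrival = 52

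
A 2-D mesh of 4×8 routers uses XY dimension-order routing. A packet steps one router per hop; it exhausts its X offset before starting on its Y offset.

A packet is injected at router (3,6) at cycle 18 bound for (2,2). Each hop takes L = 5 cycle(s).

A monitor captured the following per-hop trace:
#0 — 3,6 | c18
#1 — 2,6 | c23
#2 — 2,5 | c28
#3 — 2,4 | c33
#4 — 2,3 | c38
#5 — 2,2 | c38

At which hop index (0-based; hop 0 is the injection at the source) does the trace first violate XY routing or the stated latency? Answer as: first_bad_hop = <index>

hop 1: step (-1,+0), +5 cyc — ok
hop 2: step (+0,-1), +5 cyc — ok
hop 3: step (+0,-1), +5 cyc — ok
hop 4: step (+0,-1), +5 cyc — ok
hop 5: step (+0,-1), +0 cyc — BAD: Δcyc=0≠L

first_bad_hop = 5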